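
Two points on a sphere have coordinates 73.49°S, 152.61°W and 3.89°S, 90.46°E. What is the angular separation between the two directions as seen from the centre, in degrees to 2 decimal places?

With latitudes φ₁ = -73.490°, φ₂ = -3.890° and longitude difference Δλ = -116.930°:
cos c = sin φ₁ sin φ₂ + cos φ₁ cos φ₂ cos Δλ = (-0.9588)(-0.0678) + (0.2842)(0.9977)(-0.4529) = -0.06337,
so c = arccos(-0.06337) = 1.63420 rad.
So the angular separation is 93.63°.

93.63°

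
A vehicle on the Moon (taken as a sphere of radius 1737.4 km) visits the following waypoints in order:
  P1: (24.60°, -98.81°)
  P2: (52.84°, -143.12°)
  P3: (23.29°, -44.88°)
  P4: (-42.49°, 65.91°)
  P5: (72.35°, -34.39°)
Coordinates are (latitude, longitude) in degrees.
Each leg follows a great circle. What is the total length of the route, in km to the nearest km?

11327 km

Leg P1→P2: central angle 0.7601 rad, distance 1320.6 km.
Leg P2→P3: central angle 1.3330 rad, distance 2315.9 km.
Leg P3→P4: central angle 2.1030 rad, distance 3653.8 km.
Leg P4→P5: central angle 2.3235 rad, distance 4036.9 km.
Total: 1320.6 + 2315.9 + 3653.8 + 4036.9 ≈ 11327 km.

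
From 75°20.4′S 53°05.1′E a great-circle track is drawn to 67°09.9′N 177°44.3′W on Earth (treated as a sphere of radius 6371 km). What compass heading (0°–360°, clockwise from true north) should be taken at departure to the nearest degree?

91°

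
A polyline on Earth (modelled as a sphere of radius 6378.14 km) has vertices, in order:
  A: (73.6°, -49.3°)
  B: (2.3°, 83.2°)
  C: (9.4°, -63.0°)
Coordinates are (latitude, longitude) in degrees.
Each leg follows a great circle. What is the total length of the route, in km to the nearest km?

Leg A→B: central angle 1.7235 rad, distance 10992.6 km.
Leg B→C: central angle 2.5194 rad, distance 16069.2 km.
Total: 10992.6 + 16069.2 ≈ 27062 km.

27062 km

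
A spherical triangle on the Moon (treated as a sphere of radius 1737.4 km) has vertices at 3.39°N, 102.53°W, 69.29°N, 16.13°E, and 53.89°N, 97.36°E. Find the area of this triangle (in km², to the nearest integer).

Side lengths (central angles): a = 0.6641, b = 2.1007, c = 1.6850 rad; semiperimeter s = 2.2249.
By l'Huilier's theorem, tan(E/4) = √[tan(s/2) tan((s−a)/2) tan((s−b)/2) tan((s−c)/2)], giving spherical excess E = 0.7350 rad.
Area = E·R² = 0.7350 × (1737.4)² ≈ 2218548 km².

2218548 km²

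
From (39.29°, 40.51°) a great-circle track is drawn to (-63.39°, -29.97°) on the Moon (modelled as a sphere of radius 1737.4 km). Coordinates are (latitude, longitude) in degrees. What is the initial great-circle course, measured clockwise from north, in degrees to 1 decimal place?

208.2°

With φ₁ = 0.6857, φ₂ = -1.1064, Δλ = -1.2301 rad, the forward-azimuth formula gives
θ = atan2( sin Δλ cos φ₂ , cos φ₁ sin φ₂ − sin φ₁ cos φ₂ cos Δλ ) = atan2(-0.4222, -0.7867) = -151.78°.
Adding 360° brings this into [0°, 360°): 208.2°.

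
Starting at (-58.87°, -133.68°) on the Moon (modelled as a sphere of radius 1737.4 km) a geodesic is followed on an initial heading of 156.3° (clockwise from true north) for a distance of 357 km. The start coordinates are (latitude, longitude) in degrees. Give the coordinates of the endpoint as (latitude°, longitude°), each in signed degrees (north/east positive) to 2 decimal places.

-69.16°, -120.35°

Angular distance δ = d/R = 357/1737.4 = 0.20548 rad; initial bearing θ = 2.7279 rad.
sin φ₂ = sin φ₁ cos δ + cos φ₁ sin δ cos θ = (-0.8560)(0.9790) + (0.5170)(0.2040)(-0.9157) = -0.9346, so φ₂ = -69.16°.
Δλ = atan2(sin θ sin δ cos φ₁, cos δ − sin φ₁ sin φ₂) = atan2(0.0424, 0.1790) = 13.328°.
λ₂ = -133.680° + 13.328° = -120.35°.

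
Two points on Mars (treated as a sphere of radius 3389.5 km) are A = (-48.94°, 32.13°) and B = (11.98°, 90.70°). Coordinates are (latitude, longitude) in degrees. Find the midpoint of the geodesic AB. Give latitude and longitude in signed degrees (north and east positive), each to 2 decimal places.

The central angle between A and B is δ = 1.3913 rad.
With f = 0.5, the slerp weights are sin((1−f)δ)/sin δ = 0.6513 and sin(fδ)/sin δ = 0.6513.
Weighted sum of the unit vectors: (0.6513)·(0.5562,0.3493,-0.7540) + (0.6513)·(-0.0120,0.9781,0.2076) = (0.3545, 0.8647, -0.3559).
Converting back: φ = atan2(z, √(x²+y²)) = -20.85°, λ = atan2(y, x) = 67.71°.

-20.85°, 67.71°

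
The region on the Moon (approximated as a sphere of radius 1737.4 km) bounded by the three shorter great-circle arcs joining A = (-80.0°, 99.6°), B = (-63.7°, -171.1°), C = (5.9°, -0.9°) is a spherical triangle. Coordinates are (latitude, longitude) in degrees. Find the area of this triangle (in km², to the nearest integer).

1064592 km²

Side lengths (central angles): a = 2.1252, b = 1.7039, c = 0.4869 rad; semiperimeter s = 2.1580.
By l'Huilier's theorem, tan(E/4) = √[tan(s/2) tan((s−a)/2) tan((s−b)/2) tan((s−c)/2)], giving spherical excess E = 0.3527 rad.
Area = E·R² = 0.3527 × (1737.4)² ≈ 1064592 km².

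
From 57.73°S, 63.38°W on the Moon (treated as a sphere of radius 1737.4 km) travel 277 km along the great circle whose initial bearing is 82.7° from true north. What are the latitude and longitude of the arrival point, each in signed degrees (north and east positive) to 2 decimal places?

-55.49°, -47.24°

Angular distance δ = d/R = 277/1737.4 = 0.15943 rad; initial bearing θ = 1.4434 rad.
sin φ₂ = sin φ₁ cos δ + cos φ₁ sin δ cos θ = (-0.8455)(0.9873) + (0.5339)(0.1588)(0.1271) = -0.8240, so φ₂ = -55.49°.
Δλ = atan2(sin θ sin δ cos φ₁, cos δ − sin φ₁ sin φ₂) = atan2(0.0841, 0.2906) = 16.139°.
λ₂ = -63.380° + 16.139° = -47.24°.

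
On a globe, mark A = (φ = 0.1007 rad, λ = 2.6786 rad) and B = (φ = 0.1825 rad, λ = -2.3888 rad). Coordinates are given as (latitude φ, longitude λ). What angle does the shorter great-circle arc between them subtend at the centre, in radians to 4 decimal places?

1.2043 rad

With latitudes φ₁ = 5.770°, φ₂ = 10.456° and longitude difference Δλ = 69.659°:
Haversine: a = sin²(Δφ/2) + cos φ₁ cos φ₂ sin²(Δλ/2) = 0.0017 + (0.9949)(0.9834)(0.3262) = 0.32083.
Central angle c = 2·arcsin(√a) = 1.20431 rad.
So the angular separation is 1.2043 rad.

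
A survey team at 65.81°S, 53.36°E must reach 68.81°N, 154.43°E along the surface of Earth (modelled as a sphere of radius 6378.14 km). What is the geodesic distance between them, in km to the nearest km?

16867 km

With latitudes φ₁ = -65.810°, φ₂ = 68.810° and longitude difference Δλ = 101.070°:
cos c = sin φ₁ sin φ₂ + cos φ₁ cos φ₂ cos Δλ = (-0.9122)(0.9324) + (0.4098)(0.3615)(-0.1920) = -0.87895,
so c = arccos(-0.87895) = 2.64446 rad.
Distance = R·c = 6378.14 × 2.6445 ≈ 16867 km.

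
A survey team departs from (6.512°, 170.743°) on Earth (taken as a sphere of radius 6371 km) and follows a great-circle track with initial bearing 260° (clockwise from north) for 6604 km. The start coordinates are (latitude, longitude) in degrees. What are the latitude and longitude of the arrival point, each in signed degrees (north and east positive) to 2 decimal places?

-5.21°, 112.41°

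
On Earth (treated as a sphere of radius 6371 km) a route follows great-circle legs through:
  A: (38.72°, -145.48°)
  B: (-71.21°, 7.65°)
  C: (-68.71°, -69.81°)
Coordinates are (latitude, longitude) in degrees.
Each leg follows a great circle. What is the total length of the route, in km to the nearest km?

18854 km

Leg A→B: central angle 2.5259 rad, distance 16092.3 km.
Leg B→C: central angle 0.4335 rad, distance 2762.0 km.
Total: 16092.3 + 2762.0 ≈ 18854 km.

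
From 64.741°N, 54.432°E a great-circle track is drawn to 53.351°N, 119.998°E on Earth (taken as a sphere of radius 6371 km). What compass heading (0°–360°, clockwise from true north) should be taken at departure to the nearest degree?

Δλ = 65.566° = 1.1443 rad.
y = sin Δλ · cos φ₂ = (0.9104)(0.5969) = 0.5435
x = cos φ₁ sin φ₂ − sin φ₁ cos φ₂ cos Δλ = (0.4267)(0.8023) − (0.9044)(0.5969)(0.4136) = 0.1191
θ = atan2(y, x) = 77.64°, so the bearing is 78°.

78°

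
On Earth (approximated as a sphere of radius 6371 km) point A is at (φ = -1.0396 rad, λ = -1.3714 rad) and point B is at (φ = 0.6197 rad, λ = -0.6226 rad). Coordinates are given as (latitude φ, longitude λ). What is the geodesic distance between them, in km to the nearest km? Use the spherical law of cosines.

Let φ₁ = -1.0396 rad, φ₂ = 0.6197 rad, and Δλ = 0.7488 rad.
cos c = sin φ₁ sin φ₂ + cos φ₁ cos φ₂ cos Δλ = (-0.8622)(0.5808) + (0.5066)(0.8141)(0.7325) = -0.19869,
so c = arccos(-0.19869) = 1.77082 rad.
Distance = R·c = 6371 × 1.7708 ≈ 11282 km.

11282 km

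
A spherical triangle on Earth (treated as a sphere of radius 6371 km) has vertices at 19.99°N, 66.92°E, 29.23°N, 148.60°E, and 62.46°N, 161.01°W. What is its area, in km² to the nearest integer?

Side lengths (central angles): a = 0.8090, b = 1.5588, c = 1.2812 rad; semiperimeter s = 1.8245.
By l'Huilier's theorem, tan(E/4) = √[tan(s/2) tan((s−a)/2) tan((s−b)/2) tan((s−c)/2)], giving spherical excess E = 0.6486 rad.
Area = E·R² = 0.6486 × (6371)² ≈ 26327539 km².

26327539 km²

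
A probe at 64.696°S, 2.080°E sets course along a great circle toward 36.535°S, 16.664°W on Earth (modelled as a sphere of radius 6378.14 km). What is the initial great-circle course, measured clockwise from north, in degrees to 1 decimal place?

329.2°

With φ₁ = -1.1292, φ₂ = -0.6377, Δλ = -0.3271 rad, the forward-azimuth formula gives
θ = atan2( sin Δλ cos φ₂ , cos φ₁ sin φ₂ − sin φ₁ cos φ₂ cos Δλ ) = atan2(-0.2582, 0.4334) = -30.78°.
Adding 360° brings this into [0°, 360°): 329.2°.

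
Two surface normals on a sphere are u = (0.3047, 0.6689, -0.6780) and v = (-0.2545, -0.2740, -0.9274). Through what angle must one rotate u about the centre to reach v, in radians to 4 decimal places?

u·v = 0.3680; |u| = 1.0000, |v| = 1.0000.
cos θ = (u·v)/(|u||v|) = 0.3680, so θ = 1.1940 rad.

1.1940 rad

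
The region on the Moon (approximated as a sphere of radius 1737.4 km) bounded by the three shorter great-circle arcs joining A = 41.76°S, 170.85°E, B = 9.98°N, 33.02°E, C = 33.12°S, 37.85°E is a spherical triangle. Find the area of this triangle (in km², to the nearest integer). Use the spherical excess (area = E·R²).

Side lengths (central angles): a = 0.7565, b = 1.6330, c = 2.2915 rad; semiperimeter s = 2.3405.
By l'Huilier's theorem, tan(E/4) = √[tan(s/2) tan((s−a)/2) tan((s−b)/2) tan((s−c)/2)], giving spherical excess E = 0.5845 rad.
Area = E·R² = 0.5845 × (1737.4)² ≈ 1764323 km².

1764323 km²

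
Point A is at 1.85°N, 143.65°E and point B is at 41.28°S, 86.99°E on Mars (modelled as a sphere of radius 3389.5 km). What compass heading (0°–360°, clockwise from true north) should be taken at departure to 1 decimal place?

223.0°

Δλ = -56.660° = -0.9889 rad.
y = sin Δλ · cos φ₂ = (-0.8354)(0.7515) = -0.6278
x = cos φ₁ sin φ₂ − sin φ₁ cos φ₂ cos Δλ = (0.9995)(-0.6597) − (0.0323)(0.7515)(0.5496) = -0.6727
θ = atan2(y, x) = -136.98°; adding 360° gives 223.0°.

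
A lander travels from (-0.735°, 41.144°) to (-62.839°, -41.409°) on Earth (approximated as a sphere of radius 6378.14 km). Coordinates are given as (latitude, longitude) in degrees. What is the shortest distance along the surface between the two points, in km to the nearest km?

In radians: φ₁ = -0.0128, φ₂ = -1.0967, Δλ = -82.553° = -1.4408 rad.
Haversine: a = sin²(Δφ/2) + cos φ₁ cos φ₂ sin²(Δλ/2) = 0.2661 + (0.9999)(0.4565)(0.4352) = 0.46471.
Central angle c = 2·arcsin(√a) = 1.50016 rad.
Distance = R·c = 6378.14 × 1.5002 ≈ 9568 km.

9568 km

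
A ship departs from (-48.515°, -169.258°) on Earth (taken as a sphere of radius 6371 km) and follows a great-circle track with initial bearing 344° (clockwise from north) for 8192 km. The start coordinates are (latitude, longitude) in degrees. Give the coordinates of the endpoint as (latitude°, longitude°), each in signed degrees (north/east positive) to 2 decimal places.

Angular distance δ = d/R = 8192/6371 = 1.28583 rad; initial bearing θ = 6.0039 rad.
sin φ₂ = sin φ₁ cos δ + cos φ₁ sin δ cos θ = (-0.7491)(0.2811) + (0.6624)(0.9597)(0.9613) = 0.4005, so φ₂ = 23.61°.
Δλ = atan2(sin θ sin δ cos φ₁, cos δ − sin φ₁ sin φ₂) = atan2(-0.1752, 0.5811) = -16.779°.
λ₂ = -169.258° − 16.779° = -186.04° → 173.96° after wrapping to (−180°, 180°].

23.61°, 173.96°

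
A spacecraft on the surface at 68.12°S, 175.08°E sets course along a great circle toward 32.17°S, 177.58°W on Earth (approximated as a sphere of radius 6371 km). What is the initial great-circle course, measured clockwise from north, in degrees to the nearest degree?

11°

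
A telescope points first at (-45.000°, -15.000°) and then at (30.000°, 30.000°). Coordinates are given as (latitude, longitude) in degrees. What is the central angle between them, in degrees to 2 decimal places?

85.44°

With latitudes φ₁ = -45.000°, φ₂ = 30.000° and longitude difference Δλ = 45.000°:
Haversine: a = sin²(Δφ/2) + cos φ₁ cos φ₂ sin²(Δλ/2) = 0.3706 + (0.7071)(0.8660)(0.1464) = 0.46027.
Central angle c = 2·arcsin(√a) = 1.49125 rad.
So the angular separation is 85.44°.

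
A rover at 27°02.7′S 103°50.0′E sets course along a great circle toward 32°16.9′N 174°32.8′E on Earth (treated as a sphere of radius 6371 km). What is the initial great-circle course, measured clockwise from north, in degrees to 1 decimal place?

52.9°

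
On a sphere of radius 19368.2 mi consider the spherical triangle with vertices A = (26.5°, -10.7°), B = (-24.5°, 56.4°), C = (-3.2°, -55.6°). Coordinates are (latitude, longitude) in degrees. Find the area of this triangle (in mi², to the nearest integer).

334217690 mi²

Side lengths (central angles): a = 1.8936, b = 0.9172, c = 1.4386 rad; semiperimeter s = 2.1247.
By l'Huilier's theorem, tan(E/4) = √[tan(s/2) tan((s−a)/2) tan((s−b)/2) tan((s−c)/2)], giving spherical excess E = 0.8909 rad.
Area = E·R² = 0.8909 × (19368.2)² ≈ 334217690 mi².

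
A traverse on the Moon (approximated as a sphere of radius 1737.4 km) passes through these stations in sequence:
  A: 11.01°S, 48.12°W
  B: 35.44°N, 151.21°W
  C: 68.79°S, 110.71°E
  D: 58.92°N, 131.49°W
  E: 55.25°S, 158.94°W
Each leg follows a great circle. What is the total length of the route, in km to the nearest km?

Leg A→B: central angle 1.8670 rad, distance 3243.7 km.
Leg B→C: central angle 2.1920 rad, distance 3808.4 km.
Leg C→D: central angle 2.6584 rad, distance 4618.8 km.
Leg D→E: central angle 2.0293 rad, distance 3525.6 km.
Total: 3243.7 + 3808.4 + 4618.8 + 3525.6 ≈ 15196 km.

15196 km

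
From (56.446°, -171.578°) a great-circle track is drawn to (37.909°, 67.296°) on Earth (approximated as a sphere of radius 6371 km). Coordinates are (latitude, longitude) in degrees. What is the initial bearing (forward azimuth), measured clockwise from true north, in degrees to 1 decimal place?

315.2°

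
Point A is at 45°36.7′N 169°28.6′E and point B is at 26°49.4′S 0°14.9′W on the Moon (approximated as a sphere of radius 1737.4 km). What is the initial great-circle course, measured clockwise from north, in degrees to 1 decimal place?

With φ₁ = 0.7961, φ₂ = -0.4682, Δλ = -2.9623 rad, the forward-azimuth formula gives
θ = atan2( sin Δλ cos φ₂ , cos φ₁ sin φ₂ − sin φ₁ cos φ₂ cos Δλ ) = atan2(-0.1592, 0.3118) = -27.04°.
Adding 360° brings this into [0°, 360°): 333.0°.

333.0°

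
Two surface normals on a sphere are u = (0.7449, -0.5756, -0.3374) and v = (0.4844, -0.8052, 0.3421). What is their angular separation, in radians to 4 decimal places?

u·v = 0.7089; |u| = 1.0000, |v| = 1.0000.
cos θ = (u·v)/(|u||v|) = 0.7089, so θ = 0.7829 rad.

0.7829 rad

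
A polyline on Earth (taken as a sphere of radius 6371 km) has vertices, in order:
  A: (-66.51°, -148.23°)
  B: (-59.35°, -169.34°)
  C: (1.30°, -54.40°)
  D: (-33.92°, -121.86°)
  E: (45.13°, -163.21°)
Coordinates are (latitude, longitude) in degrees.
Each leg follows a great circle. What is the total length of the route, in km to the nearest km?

Leg A→B: central angle 0.2074 rad, distance 1321.5 km.
Leg B→C: central angle 1.8074 rad, distance 11515.1 km.
Leg C→D: central angle 1.2605 rad, distance 8030.6 km.
Leg D→E: central angle 1.5268 rad, distance 9727.2 km.
Total: 1321.5 + 11515.1 + 8030.6 + 9727.2 ≈ 30594 km.

30594 km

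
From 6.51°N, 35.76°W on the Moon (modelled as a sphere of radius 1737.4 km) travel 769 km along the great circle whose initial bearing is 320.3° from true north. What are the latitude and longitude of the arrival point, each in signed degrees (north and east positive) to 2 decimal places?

25.46°, -53.40°

Angular distance δ = d/R = 769/1737.4 = 0.44262 rad; initial bearing θ = 5.5903 rad.
sin φ₂ = sin φ₁ cos δ + cos φ₁ sin δ cos θ = (0.1134)(0.9036) + (0.9936)(0.4283)(0.7694) = 0.4299, so φ₂ = 25.46°.
Δλ = atan2(sin θ sin δ cos φ₁, cos δ − sin φ₁ sin φ₂) = atan2(-0.2718, 0.8549) = -17.639°.
λ₂ = -35.760° − 17.639° = -53.40°.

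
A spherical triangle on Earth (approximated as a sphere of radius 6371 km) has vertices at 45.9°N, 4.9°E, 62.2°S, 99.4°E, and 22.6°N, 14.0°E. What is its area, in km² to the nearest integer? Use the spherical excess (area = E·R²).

8053294 km²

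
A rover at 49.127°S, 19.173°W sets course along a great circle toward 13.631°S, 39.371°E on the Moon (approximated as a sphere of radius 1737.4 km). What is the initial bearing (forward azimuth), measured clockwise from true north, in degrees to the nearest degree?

75°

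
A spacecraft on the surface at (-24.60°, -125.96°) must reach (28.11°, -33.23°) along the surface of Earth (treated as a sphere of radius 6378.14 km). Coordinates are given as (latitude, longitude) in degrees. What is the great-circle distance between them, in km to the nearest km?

11527 km

With latitudes φ₁ = -24.600°, φ₂ = 28.110° and longitude difference Δλ = 92.730°:
cos c = sin φ₁ sin φ₂ + cos φ₁ cos φ₂ cos Δλ = (-0.4163)(0.4712) + (0.9092)(0.8820)(-0.0476) = -0.23434,
so c = arccos(-0.23434) = 1.80733 rad.
Distance = R·c = 6378.14 × 1.8073 ≈ 11527 km.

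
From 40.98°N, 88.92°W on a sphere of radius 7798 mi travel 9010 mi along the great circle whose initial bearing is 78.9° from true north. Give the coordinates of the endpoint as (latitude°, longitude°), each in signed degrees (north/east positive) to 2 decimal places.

Angular distance δ = d/R = 9010/7798 = 1.15542 rad; initial bearing θ = 1.3771 rad.
sin φ₂ = sin φ₁ cos δ + cos φ₁ sin δ cos θ = (0.6558)(0.4035) + (0.7549)(0.9150)(0.1925) = 0.3976, so φ₂ = 23.43°.
Δλ = atan2(sin θ sin δ cos φ₁, cos δ − sin φ₁ sin φ₂) = atan2(0.6778, 0.1428) = 78.105°.
λ₂ = -88.920° + 78.105° = -10.81°.

23.43°, -10.81°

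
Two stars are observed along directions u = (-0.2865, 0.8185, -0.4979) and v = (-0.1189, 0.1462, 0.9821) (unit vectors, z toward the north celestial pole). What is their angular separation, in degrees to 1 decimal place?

u·v = -0.3353; |u| = 1.0000, |v| = 1.0000.
cos θ = (u·v)/(|u||v|) = -0.3353, so θ = 109.6°.

109.6°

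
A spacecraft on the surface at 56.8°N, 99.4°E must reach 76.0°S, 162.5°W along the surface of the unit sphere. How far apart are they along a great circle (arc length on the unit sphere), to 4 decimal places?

2.5509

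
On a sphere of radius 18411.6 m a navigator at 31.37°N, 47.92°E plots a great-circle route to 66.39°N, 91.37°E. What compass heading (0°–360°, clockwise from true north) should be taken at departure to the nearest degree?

24°

With φ₁ = 0.5475, φ₂ = 1.1587, Δλ = 0.7583 rad, the forward-azimuth formula gives
θ = atan2( sin Δλ cos φ₂ , cos φ₁ sin φ₂ − sin φ₁ cos φ₂ cos Δλ ) = atan2(0.2754, 0.6310) = 23.58°.
So the initial bearing is 24°.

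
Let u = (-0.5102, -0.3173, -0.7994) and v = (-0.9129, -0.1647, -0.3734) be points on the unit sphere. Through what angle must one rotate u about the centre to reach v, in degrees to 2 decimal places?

35.26°

u·v = 0.8165; |u| = 1.0000, |v| = 1.0000.
cos θ = (u·v)/(|u||v|) = 0.8165, so θ = 35.26°.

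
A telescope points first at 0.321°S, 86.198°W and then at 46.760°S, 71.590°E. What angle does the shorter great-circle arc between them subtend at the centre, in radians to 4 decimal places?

2.2525 rad

With latitudes φ₁ = -0.321°, φ₂ = -46.760° and longitude difference Δλ = 157.788°:
cos c = sin φ₁ sin φ₂ + cos φ₁ cos φ₂ cos Δλ = (-0.0056)(-0.7285) + (1.0000)(0.6851)(-0.9258) = -0.63013,
so c = arccos(-0.63013) = 2.25251 rad.
So the angular separation is 2.2525 rad.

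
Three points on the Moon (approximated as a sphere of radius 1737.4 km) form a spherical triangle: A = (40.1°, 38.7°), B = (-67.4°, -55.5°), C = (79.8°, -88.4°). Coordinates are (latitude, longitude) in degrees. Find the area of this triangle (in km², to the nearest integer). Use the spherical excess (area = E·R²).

8261161 km²

Side lengths (central angles): a = 2.5896, b = 0.9858, c = 2.2347 rad; semiperimeter s = 2.9050.
By l'Huilier's theorem, tan(E/4) = √[tan(s/2) tan((s−a)/2) tan((s−b)/2) tan((s−c)/2)], giving spherical excess E = 2.7368 rad.
Area = E·R² = 2.7368 × (1737.4)² ≈ 8261161 km².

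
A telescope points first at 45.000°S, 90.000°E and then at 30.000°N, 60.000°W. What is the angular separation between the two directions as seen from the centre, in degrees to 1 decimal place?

152.1°

Let φ₁ = -0.7854 rad, φ₂ = 0.5236 rad, and Δλ = -2.6180 rad.
cos c = sin φ₁ sin φ₂ + cos φ₁ cos φ₂ cos Δλ = (-0.7071)(0.5000) + (0.7071)(0.8660)(-0.8660) = -0.88388,
so c = arccos(-0.88388) = 2.65490 rad.
So the angular separation is 152.1°.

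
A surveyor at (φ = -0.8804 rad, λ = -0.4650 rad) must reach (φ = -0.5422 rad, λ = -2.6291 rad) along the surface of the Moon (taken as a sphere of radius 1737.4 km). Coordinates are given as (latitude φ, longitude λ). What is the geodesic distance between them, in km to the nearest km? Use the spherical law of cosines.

2568 km

With latitudes φ₁ = -50.443°, φ₂ = -31.066° and longitude difference Δλ = -123.994°:
cos c = sin φ₁ sin φ₂ + cos φ₁ cos φ₂ cos Δλ = (-0.7710)(-0.5160) + (0.6368)(0.8566)(-0.5591) = 0.09286,
so c = arccos(0.09286) = 1.47781 rad.
Distance = R·c = 1737.4 × 1.4778 ≈ 2568 km.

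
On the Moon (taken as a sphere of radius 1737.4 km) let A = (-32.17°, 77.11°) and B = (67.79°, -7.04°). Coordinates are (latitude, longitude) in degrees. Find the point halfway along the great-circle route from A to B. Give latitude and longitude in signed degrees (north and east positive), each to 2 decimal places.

22.25°, 54.09°

Central angle δ = 2.0491 rad. Interpolating on the sphere with fraction f = 0.5:
P = [sin((1−f)δ)·A + sin(fδ)·B] / sin δ = 0.9625·A + 0.9625·B in Cartesian coordinates,
giving P = (0.5429, 0.7496, 0.3786), i.e. latitude 22.25°, longitude 54.09°.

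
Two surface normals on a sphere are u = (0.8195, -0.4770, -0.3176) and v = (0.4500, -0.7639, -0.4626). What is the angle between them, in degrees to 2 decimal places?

28.35°

u·v = 0.8801; |u| = 1.0000, |v| = 1.0000.
cos θ = (u·v)/(|u||v|) = 0.8801, so θ = 28.35°.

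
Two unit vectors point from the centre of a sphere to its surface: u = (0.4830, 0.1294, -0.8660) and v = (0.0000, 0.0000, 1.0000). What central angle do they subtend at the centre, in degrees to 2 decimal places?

u·v = -0.8660; |u| = 1.0000, |v| = 1.0000.
cos θ = (u·v)/(|u||v|) = -0.8660, so θ = 150.00°.

150.00°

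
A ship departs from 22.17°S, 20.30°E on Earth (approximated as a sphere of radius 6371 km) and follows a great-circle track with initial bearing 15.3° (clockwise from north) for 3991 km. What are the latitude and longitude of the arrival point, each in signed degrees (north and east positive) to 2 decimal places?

12.59°, 29.42°

Angular distance δ = d/R = 3991/6371 = 0.62643 rad; initial bearing θ = 0.2670 rad.
sin φ₂ = sin φ₁ cos δ + cos φ₁ sin δ cos θ = (-0.3774)(0.8101) + (0.9261)(0.5863)(0.9646) = 0.2180, so φ₂ = 12.59°.
Δλ = atan2(sin θ sin δ cos φ₁, cos δ − sin φ₁ sin φ₂) = atan2(0.1433, 0.8924) = 9.120°.
λ₂ = 20.300° + 9.120° = 29.42°.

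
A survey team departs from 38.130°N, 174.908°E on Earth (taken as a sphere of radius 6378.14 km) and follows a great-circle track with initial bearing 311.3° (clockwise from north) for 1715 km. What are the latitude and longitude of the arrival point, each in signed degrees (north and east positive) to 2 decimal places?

Angular distance δ = d/R = 1715/6378.14 = 0.26889 rad; initial bearing θ = 5.4332 rad.
sin φ₂ = sin φ₁ cos δ + cos φ₁ sin δ cos θ = (0.6174)(0.9641) + (0.7866)(0.2657)(0.6600) = 0.7332, so φ₂ = 47.15°.
Δλ = atan2(sin θ sin δ cos φ₁, cos δ − sin φ₁ sin φ₂) = atan2(-0.1570, 0.5114) = -17.067°.
λ₂ = 174.908° − 17.067° = 157.84°.

47.15°, 157.84°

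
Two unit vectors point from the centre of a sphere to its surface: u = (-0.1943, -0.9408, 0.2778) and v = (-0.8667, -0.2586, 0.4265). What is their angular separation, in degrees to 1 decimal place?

u·v = 0.5302; |u| = 1.0000, |v| = 1.0000.
cos θ = (u·v)/(|u||v|) = 0.5302, so θ = 58.0°.

58.0°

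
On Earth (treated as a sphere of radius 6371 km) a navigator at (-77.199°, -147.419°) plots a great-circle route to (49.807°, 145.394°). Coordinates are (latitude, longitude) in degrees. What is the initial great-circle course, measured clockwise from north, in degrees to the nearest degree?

Δλ = -67.187° = -1.1726 rad.
y = sin Δλ · cos φ₂ = (-0.9218)(0.6454) = -0.5949
x = cos φ₁ sin φ₂ − sin φ₁ cos φ₂ cos Δλ = (0.2216)(0.7639) − (-0.9751)(0.6454)(0.3877) = 0.4133
θ = atan2(y, x) = -55.21°; adding 360° gives 305°.

305°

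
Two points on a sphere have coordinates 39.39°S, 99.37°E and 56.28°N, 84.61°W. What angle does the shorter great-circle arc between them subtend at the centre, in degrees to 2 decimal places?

Let φ₁ = -0.6875 rad, φ₂ = 0.9823 rad, and Δλ = 3.0721 rad.
cos c = sin φ₁ sin φ₂ + cos φ₁ cos φ₂ cos Δλ = (-0.6346)(0.8318) + (0.7728)(0.5551)(-0.9976) = -0.95583,
so c = arccos(-0.95583) = 2.84327 rad.
So the angular separation is 162.91°.

162.91°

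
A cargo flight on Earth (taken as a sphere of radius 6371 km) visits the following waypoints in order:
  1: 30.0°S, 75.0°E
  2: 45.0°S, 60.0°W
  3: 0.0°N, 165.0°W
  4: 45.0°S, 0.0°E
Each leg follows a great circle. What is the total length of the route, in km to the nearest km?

36492 km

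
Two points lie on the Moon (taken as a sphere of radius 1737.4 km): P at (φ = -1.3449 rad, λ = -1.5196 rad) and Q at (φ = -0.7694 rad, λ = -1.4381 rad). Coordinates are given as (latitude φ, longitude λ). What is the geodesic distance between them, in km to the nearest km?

1002 km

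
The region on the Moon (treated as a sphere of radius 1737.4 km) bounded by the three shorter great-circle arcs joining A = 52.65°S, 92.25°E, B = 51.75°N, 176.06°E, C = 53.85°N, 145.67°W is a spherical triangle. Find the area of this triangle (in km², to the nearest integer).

1367807 km²

Side lengths (central angles): a = 0.4006, b = 2.5534, c = 2.1942 rad; semiperimeter s = 2.5741.
By l'Huilier's theorem, tan(E/4) = √[tan(s/2) tan((s−a)/2) tan((s−b)/2) tan((s−c)/2)], giving spherical excess E = 0.4531 rad.
Area = E·R² = 0.4531 × (1737.4)² ≈ 1367807 km².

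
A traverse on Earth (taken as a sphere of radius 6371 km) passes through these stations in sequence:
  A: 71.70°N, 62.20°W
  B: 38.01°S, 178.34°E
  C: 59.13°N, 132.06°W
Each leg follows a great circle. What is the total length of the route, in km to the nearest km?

Leg A→B: central angle 2.3551 rad, distance 15004.3 km.
Leg B→C: central angle 1.8406 rad, distance 11726.5 km.
Total: 15004.3 + 11726.5 ≈ 26731 km.

26731 km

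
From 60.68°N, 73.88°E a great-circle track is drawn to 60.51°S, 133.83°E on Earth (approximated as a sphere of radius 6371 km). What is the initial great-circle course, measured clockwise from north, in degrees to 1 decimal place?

With φ₁ = 1.0591, φ₂ = -1.0561, Δλ = 1.0463 rad, the forward-azimuth formula gives
θ = atan2( sin Δλ cos φ₂ , cos φ₁ sin φ₂ − sin φ₁ cos φ₂ cos Δλ ) = atan2(0.4261, -0.6412) = 146.39°.
So the initial bearing is 146.4°.

146.4°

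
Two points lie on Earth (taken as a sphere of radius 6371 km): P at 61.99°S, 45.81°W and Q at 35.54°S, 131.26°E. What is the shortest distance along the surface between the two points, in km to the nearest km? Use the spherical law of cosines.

9167 km

Let φ₁ = -1.0819 rad, φ₂ = -0.6203 rad, and Δλ = 3.0905 rad.
cos c = sin φ₁ sin φ₂ + cos φ₁ cos φ₂ cos Δλ = (-0.8829)(-0.5813) + (0.4696)(0.8137)(-0.9987) = 0.13154,
so c = arccos(0.13154) = 1.43887 rad.
Distance = R·c = 6371 × 1.4389 ≈ 9167 km.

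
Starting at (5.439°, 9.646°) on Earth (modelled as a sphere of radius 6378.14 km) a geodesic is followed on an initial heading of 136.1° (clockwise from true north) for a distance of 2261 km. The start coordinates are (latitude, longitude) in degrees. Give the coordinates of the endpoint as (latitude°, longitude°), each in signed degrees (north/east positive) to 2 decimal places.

-9.21°, 23.76°

Angular distance δ = d/R = 2261/6378.14 = 0.35449 rad; initial bearing θ = 2.3754 rad.
sin φ₂ = sin φ₁ cos δ + cos φ₁ sin δ cos θ = (0.0948)(0.9378) + (0.9955)(0.3471)(-0.7206) = -0.1601, so φ₂ = -9.21°.
Δλ = atan2(sin θ sin δ cos φ₁, cos δ − sin φ₁ sin φ₂) = atan2(0.2396, 0.9530) = 14.113°.
λ₂ = 9.646° + 14.113° = 23.76°.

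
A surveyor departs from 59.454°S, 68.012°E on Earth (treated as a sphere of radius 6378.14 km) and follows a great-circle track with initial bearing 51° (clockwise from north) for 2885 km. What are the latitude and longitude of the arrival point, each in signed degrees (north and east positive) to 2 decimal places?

-39.41°, 94.09°

Angular distance δ = d/R = 2885/6378.14 = 0.45233 rad; initial bearing θ = 0.8901 rad.
sin φ₂ = sin φ₁ cos δ + cos φ₁ sin δ cos θ = (-0.8612)(0.8994) + (0.5082)(0.4371)(0.6293) = -0.6348, so φ₂ = -39.41°.
Δλ = atan2(sin θ sin δ cos φ₁, cos δ − sin φ₁ sin φ₂) = atan2(0.1726, 0.3527) = 26.078°.
λ₂ = 68.012° + 26.078° = 94.09°.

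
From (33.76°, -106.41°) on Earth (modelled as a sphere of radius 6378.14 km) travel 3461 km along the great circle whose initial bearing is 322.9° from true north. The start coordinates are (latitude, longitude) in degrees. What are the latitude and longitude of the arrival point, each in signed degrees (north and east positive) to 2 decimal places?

54.92°, -139.22°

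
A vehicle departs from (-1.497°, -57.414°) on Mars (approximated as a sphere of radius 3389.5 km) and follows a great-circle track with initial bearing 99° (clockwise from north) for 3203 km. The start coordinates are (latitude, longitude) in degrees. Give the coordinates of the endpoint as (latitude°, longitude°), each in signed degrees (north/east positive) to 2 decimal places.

Angular distance δ = d/R = 3203/3389.5 = 0.94498 rad; initial bearing θ = 1.7279 rad.
sin φ₂ = sin φ₁ cos δ + cos φ₁ sin δ cos θ = (-0.0261)(0.5858) + (0.9997)(0.8105)(-0.1564) = -0.1420, so φ₂ = -8.17°.
Δλ = atan2(sin θ sin δ cos φ₁, cos δ − sin φ₁ sin φ₂) = atan2(0.8002, 0.5821) = 53.970°.
λ₂ = -57.414° + 53.970° = -3.44°.

-8.17°, -3.44°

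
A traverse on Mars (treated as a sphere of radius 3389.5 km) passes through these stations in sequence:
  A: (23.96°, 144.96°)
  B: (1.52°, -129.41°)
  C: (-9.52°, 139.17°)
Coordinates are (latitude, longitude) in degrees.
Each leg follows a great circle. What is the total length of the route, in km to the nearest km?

Leg A→B: central angle 1.4903 rad, distance 5051.5 km.
Leg B→C: central angle 1.5996 rad, distance 5421.9 km.
Total: 5051.5 + 5421.9 ≈ 10473 km.

10473 km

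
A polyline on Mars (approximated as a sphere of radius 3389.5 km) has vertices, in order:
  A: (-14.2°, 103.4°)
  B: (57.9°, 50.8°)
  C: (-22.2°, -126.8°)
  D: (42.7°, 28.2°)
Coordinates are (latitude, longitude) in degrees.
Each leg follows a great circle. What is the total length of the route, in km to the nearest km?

Leg A→B: central angle 1.4655 rad, distance 4967.3 km.
Leg B→C: central angle 2.5178 rad, distance 8534.0 km.
Leg C→D: central angle 2.6320 rad, distance 8921.0 km.
Total: 4967.3 + 8534.0 + 8921.0 ≈ 22422 km.

22422 km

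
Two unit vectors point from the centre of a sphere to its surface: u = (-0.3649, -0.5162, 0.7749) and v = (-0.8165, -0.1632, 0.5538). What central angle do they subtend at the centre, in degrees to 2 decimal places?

35.78°

u·v = 0.8113; |u| = 1.0000, |v| = 1.0000.
cos θ = (u·v)/(|u||v|) = 0.8113, so θ = 35.78°.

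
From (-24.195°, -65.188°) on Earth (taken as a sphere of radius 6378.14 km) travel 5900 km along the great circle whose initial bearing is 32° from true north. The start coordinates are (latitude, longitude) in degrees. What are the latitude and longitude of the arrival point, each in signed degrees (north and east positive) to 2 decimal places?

Angular distance δ = d/R = 5900/6378.14 = 0.92503 rad; initial bearing θ = 0.5585 rad.
sin φ₂ = sin φ₁ cos δ + cos φ₁ sin δ cos θ = (-0.4098)(0.6018) + (0.9122)(0.7986)(0.8480) = 0.3711, so φ₂ = 21.79°.
Δλ = atan2(sin θ sin δ cos φ₁, cos δ − sin φ₁ sin φ₂) = atan2(0.3860, 0.7539) = 27.114°.
λ₂ = -65.188° + 27.114° = -38.07°.

21.79°, -38.07°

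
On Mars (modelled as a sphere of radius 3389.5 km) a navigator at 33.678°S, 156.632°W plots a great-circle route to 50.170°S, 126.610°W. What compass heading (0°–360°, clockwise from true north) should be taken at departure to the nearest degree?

136°

Δλ = 30.022° = 0.5240 rad.
y = sin Δλ · cos φ₂ = (0.5003)(0.6405) = 0.3205
x = cos φ₁ sin φ₂ − sin φ₁ cos φ₂ cos Δλ = (0.8322)(-0.7679) − (-0.5545)(0.6405)(0.8658) = -0.3315
θ = atan2(y, x) = 135.97°, so the bearing is 136°.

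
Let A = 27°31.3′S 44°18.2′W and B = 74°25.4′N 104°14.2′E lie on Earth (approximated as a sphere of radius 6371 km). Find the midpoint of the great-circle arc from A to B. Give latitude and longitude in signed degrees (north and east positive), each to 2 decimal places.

36.69°, -32.28°

Central angle δ = 2.2761 rad. Interpolating on the sphere with fraction f = 0.5:
P = [sin((1−f)δ)·A + sin(fδ)·B] / sin δ = 1.1922·A + 1.1922·B in Cartesian coordinates,
giving P = (0.6779, -0.4282, 0.5975), i.e. latitude 36.69°, longitude -32.28°.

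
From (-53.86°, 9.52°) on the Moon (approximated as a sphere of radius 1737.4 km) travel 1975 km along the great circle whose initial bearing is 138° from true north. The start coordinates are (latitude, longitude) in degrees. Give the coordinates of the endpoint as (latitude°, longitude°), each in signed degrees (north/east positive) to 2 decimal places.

-47.50°, 125.55°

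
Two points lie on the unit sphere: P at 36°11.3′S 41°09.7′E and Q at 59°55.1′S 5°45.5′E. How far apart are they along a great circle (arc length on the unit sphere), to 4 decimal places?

0.5723

In radians: φ₁ = -0.6316, φ₂ = -1.0458, Δλ = -35.403° = -0.6179 rad.
cos c = sin φ₁ sin φ₂ + cos φ₁ cos φ₂ cos Δλ = (-0.5904)(-0.8653) + (0.8071)(0.5012)(0.8151) = 0.84065,
so c = arccos(0.84065) = 0.57231 rad.
On the unit sphere the arc length equals the central angle: 0.5723.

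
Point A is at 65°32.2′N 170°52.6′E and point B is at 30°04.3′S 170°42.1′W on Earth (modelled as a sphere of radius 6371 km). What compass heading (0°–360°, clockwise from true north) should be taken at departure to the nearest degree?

164°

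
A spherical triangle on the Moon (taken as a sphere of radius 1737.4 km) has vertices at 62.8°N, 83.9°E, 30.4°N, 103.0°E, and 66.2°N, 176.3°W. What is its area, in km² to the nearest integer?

638295 km²

Side lengths (central angles): a = 1.0248, b = 0.6723, c = 0.6048 rad; semiperimeter s = 1.1510.
By l'Huilier's theorem, tan(E/4) = √[tan(s/2) tan((s−a)/2) tan((s−b)/2) tan((s−c)/2)], giving spherical excess E = 0.2115 rad.
Area = E·R² = 0.2115 × (1737.4)² ≈ 638295 km².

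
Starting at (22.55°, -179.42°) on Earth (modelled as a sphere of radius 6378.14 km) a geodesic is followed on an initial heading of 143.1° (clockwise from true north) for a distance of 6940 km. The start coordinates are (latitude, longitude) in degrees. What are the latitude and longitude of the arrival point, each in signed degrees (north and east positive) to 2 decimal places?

Angular distance δ = d/R = 6940/6378.14 = 1.08809 rad; initial bearing θ = 2.4976 rad.
sin φ₂ = sin φ₁ cos δ + cos φ₁ sin δ cos θ = (0.3835)(0.4642) + (0.9235)(0.8857)(-0.7997) = -0.4762, so φ₂ = -28.43°.
Δλ = atan2(sin θ sin δ cos φ₁, cos δ − sin φ₁ sin φ₂) = atan2(0.4912, 0.6468) = 37.213°.
λ₂ = -179.420° + 37.213° = -142.21°.

-28.43°, -142.21°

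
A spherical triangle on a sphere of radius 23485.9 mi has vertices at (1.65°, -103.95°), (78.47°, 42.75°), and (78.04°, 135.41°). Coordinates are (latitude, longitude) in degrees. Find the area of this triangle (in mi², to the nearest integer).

Side lengths (central angles): a = 0.2956, b = 1.6483, c = 1.7100 rad; semiperimeter s = 1.8269.
By l'Huilier's theorem, tan(E/4) = √[tan(s/2) tan((s−a)/2) tan((s−b)/2) tan((s−c)/2)], giving spherical excess E = 0.3225 rad.
Area = E·R² = 0.3225 × (23485.9)² ≈ 177902389 mi².

177902389 mi²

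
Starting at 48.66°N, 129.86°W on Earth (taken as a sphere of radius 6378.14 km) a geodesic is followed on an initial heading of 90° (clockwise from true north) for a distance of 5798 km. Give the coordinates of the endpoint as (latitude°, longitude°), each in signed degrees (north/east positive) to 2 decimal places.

27.48°, -67.09°

Angular distance δ = d/R = 5798/6378.14 = 0.90904 rad; initial bearing θ = 1.5708 rad.
sin φ₂ = sin φ₁ cos δ + cos φ₁ sin δ cos θ = (0.7508)(0.6145) + (0.6605)(0.7889)(0.0000) = 0.4614, so φ₂ = 27.48°.
Δλ = atan2(sin θ sin δ cos φ₁, cos δ − sin φ₁ sin φ₂) = atan2(0.5211, 0.2681) = 62.774°.
λ₂ = -129.860° + 62.774° = -67.09°.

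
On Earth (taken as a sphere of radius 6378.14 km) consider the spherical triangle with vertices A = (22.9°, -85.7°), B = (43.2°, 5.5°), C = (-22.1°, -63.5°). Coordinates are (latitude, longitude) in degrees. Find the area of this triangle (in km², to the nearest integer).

29699459 km²

Side lengths (central angles): a = 1.5863, b = 0.8713, c = 1.3157 rad; semiperimeter s = 1.8867.
By l'Huilier's theorem, tan(E/4) = √[tan(s/2) tan((s−a)/2) tan((s−b)/2) tan((s−c)/2)], giving spherical excess E = 0.7301 rad.
Area = E·R² = 0.7301 × (6378.14)² ≈ 29699459 km².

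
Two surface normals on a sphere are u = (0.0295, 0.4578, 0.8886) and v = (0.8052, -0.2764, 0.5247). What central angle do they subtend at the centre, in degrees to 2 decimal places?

68.69°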